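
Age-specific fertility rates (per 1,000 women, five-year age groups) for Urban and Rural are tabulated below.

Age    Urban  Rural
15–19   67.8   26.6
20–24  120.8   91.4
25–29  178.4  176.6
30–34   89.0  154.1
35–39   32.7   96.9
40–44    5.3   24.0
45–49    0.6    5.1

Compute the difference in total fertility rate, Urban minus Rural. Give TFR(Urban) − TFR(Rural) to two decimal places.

-0.40

Urban:
  Sum of ASFRs = 67.8 + 120.8 + 178.4 + 89.0 + 32.7 + 5.3 + 0.6 = 494.6
  TFR = 5 × 494.6 / 1000 = 2.473
Rural:
  Sum of ASFRs = 26.6 + 91.4 + 176.6 + 154.1 + 96.9 + 24.0 + 5.1 = 574.7
  TFR = 5 × 574.7 / 1000 = 2.8735
Difference = 2.473 − 2.8735 = -0.4005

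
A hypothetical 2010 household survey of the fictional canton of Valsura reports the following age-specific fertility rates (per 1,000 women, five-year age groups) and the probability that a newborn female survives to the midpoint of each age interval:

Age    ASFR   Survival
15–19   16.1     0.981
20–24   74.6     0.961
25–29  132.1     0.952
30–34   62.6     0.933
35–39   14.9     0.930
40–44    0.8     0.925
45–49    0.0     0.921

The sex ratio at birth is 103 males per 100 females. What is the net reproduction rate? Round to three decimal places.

Proportion female at birth = 100 / (100 + 103) = 0.49261.
Per-age-group product (5 × ASFR × survival probability):
  15–19: 5 × 16.1/1000 × 0.981 = 0.07897
  20–24: 5 × 74.6/1000 × 0.961 = 0.35845
  25–29: 5 × 132.1/1000 × 0.952 = 0.62880
  30–34: 5 × 62.6/1000 × 0.933 = 0.29203
  35–39: 5 × 14.9/1000 × 0.930 = 0.06929
  40–44: 5 × 0.8/1000 × 0.925 = 0.00370
  45–49: 5 × 0.0/1000 × 0.921 = 0.00000
Sum = 1.43124
NRR = 0.49261 × 1.43124 = 0.70504
With NRR below 1 the population is below replacement fertility.

0.705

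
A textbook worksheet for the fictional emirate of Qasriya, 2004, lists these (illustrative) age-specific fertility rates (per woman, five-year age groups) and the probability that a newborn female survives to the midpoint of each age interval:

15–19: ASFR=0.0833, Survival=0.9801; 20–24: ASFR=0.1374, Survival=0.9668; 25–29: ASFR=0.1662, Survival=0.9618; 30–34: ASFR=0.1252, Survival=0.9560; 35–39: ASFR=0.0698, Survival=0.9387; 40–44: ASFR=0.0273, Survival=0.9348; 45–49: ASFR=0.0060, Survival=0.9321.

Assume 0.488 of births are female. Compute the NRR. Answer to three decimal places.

1.441

Proportion female at birth = 0.488.
Survival-weighted fertility by age (5·fₓ·Sₓ):
  15–19: 5 × 0.0833 × 0.9801 = 0.40821
  20–24: 5 × 0.1374 × 0.9668 = 0.66419
  25–29: 5 × 0.1662 × 0.9618 = 0.79926
  30–34: 5 × 0.1252 × 0.9560 = 0.59846
  35–39: 5 × 0.0698 × 0.9387 = 0.32761
  40–44: 5 × 0.0273 × 0.9348 = 0.12760
  45–49: 5 × 0.0060 × 0.9321 = 0.02796
Sum = 2.95329
NRR = 0.488 × 2.95329 = 1.44121
NRR > 1, so each generation more than replaces itself.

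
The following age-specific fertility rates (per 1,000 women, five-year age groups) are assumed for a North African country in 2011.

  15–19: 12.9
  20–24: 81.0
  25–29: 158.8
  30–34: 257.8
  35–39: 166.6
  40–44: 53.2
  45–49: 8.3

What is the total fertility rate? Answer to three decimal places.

Sum of ASFRs = 12.9 + 81.0 + 158.8 + 257.8 + 166.6 + 53.2 + 8.3 = 738.6
TFR = 5 × 738.6 / 1000 = 3.693

3.693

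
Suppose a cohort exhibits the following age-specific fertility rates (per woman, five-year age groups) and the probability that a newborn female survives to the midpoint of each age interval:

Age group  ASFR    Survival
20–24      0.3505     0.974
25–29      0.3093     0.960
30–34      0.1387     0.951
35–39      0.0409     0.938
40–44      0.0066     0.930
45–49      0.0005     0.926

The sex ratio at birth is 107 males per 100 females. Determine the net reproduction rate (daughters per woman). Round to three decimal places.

1.969

Proportion female at birth = 100 / (100 + 107) = 0.48309.
Per-age-group product (5 × ASFR × survival probability):
  20–24: 5 × 0.3505 × 0.974 = 1.70694
  25–29: 5 × 0.3093 × 0.960 = 1.48464
  30–34: 5 × 0.1387 × 0.951 = 0.65952
  35–39: 5 × 0.0409 × 0.938 = 0.19182
  40–44: 5 × 0.0066 × 0.930 = 0.03069
  45–49: 5 × 0.0005 × 0.926 = 0.00232
Sum = 4.07593
NRR = 0.48309 × 4.07593 = 1.96904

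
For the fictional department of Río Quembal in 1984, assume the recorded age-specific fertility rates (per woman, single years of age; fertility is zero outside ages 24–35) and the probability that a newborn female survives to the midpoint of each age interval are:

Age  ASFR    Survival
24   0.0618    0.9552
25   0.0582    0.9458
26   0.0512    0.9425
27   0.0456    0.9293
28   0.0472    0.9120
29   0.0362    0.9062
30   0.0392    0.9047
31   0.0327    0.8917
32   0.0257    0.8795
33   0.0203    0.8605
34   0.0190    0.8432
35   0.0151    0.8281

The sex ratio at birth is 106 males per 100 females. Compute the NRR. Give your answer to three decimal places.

Proportion female at birth = 100 / (100 + 106) = 0.48544.
Weighting each age-specific rate by interval width and survival:
  24: 1 × 0.0618 × 0.9552 = 0.05903
  25: 1 × 0.0582 × 0.9458 = 0.05505
  26: 1 × 0.0512 × 0.9425 = 0.04826
  27: 1 × 0.0456 × 0.9293 = 0.04238
  28: 1 × 0.0472 × 0.9120 = 0.04305
  29: 1 × 0.0362 × 0.9062 = 0.03280
  30: 1 × 0.0392 × 0.9047 = 0.03546
  31: 1 × 0.0327 × 0.8917 = 0.02916
  32: 1 × 0.0257 × 0.8795 = 0.02260
  33: 1 × 0.0203 × 0.8605 = 0.01747
  34: 1 × 0.0190 × 0.8432 = 0.01602
  35: 1 × 0.0151 × 0.8281 = 0.01250
Sum = 0.41378
NRR = 0.48544 × 0.41378 = 0.20087
NRR < 1, so the cohort does not fully replace itself.

0.201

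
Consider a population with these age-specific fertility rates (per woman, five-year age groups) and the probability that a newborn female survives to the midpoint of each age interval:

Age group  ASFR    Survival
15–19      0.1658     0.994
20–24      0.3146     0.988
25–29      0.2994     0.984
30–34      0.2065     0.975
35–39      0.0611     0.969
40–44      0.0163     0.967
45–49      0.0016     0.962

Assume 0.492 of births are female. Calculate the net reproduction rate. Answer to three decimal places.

Proportion female at birth = 0.492.
Survival-weighted fertility by age (5·fₓ·Sₓ):
  15–19: 5 × 0.1658 × 0.994 = 0.82403
  20–24: 5 × 0.3146 × 0.988 = 1.55412
  25–29: 5 × 0.2994 × 0.984 = 1.47305
  30–34: 5 × 0.2065 × 0.975 = 1.00669
  35–39: 5 × 0.0611 × 0.969 = 0.29603
  40–44: 5 × 0.0163 × 0.967 = 0.07881
  45–49: 5 × 0.0016 × 0.962 = 0.00770
Sum = 5.24043
NRR = 0.492 × 5.24043 = 2.57829

2.578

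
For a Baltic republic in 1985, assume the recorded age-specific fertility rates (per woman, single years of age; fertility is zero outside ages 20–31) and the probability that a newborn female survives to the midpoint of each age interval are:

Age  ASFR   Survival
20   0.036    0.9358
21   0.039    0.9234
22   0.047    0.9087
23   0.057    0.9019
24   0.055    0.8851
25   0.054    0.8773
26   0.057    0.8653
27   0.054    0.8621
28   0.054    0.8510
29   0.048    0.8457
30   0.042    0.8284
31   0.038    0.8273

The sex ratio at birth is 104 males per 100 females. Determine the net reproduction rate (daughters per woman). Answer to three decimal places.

Proportion female at birth = 100 / (100 + 104) = 0.49020.
Survival-weighted fertility by age (1·fₓ·Sₓ):
  20: 1 × 0.036 × 0.9358 = 0.03369
  21: 1 × 0.039 × 0.9234 = 0.03601
  22: 1 × 0.047 × 0.9087 = 0.04271
  23: 1 × 0.057 × 0.9019 = 0.05141
  24: 1 × 0.055 × 0.8851 = 0.04868
  25: 1 × 0.054 × 0.8773 = 0.04737
  26: 1 × 0.057 × 0.8653 = 0.04932
  27: 1 × 0.054 × 0.8621 = 0.04655
  28: 1 × 0.054 × 0.8510 = 0.04595
  29: 1 × 0.048 × 0.8457 = 0.04059
  30: 1 × 0.042 × 0.8284 = 0.03479
  31: 1 × 0.038 × 0.8273 = 0.03144
Sum = 0.50851
NRR = 0.49020 × 0.50851 = 0.24927
NRR < 1, so the cohort does not fully replace itself.

0.249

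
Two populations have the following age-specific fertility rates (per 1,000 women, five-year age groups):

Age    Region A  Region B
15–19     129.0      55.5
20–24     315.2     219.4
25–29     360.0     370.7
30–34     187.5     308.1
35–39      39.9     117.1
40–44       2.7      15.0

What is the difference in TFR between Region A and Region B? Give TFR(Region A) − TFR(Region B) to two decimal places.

-0.26

Region A:
  Sum of ASFRs = 129.0 + 315.2 + 360.0 + 187.5 + 39.9 + 2.7 = 1034.3
  TFR = 5 × 1034.3 / 1000 = 5.1715
Region B:
  Sum of ASFRs = 55.5 + 219.4 + 370.7 + 308.1 + 117.1 + 15.0 = 1085.8
  TFR = 5 × 1085.8 / 1000 = 5.429
Difference = 5.1715 − 5.429 = -0.2575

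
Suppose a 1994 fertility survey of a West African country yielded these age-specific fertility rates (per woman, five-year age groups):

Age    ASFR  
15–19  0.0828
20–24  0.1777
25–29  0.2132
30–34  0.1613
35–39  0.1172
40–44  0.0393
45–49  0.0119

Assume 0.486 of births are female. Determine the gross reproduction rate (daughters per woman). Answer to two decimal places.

Proportion female at birth = 0.486.
Sum of ASFRs = 0.0828 + 0.1777 + 0.2132 + 0.1613 + 0.1172 + 0.0393 + 0.0119 = 0.8034
TFR = 5 × 0.8034 = 4.017
GRR = 0.486 × 4.017 = 1.95226

1.95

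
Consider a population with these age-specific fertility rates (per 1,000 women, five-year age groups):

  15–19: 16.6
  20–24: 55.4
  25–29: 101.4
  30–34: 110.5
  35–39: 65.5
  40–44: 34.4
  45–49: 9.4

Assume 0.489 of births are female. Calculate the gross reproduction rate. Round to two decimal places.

0.96

Proportion female at birth = 0.489.
Sum of ASFRs = 16.6 + 55.4 + 101.4 + 110.5 + 65.5 + 34.4 + 9.4 = 393.2
TFR = 5 × 393.2 / 1000 = 1.966
GRR = 0.489 × 1.966 = 0.96137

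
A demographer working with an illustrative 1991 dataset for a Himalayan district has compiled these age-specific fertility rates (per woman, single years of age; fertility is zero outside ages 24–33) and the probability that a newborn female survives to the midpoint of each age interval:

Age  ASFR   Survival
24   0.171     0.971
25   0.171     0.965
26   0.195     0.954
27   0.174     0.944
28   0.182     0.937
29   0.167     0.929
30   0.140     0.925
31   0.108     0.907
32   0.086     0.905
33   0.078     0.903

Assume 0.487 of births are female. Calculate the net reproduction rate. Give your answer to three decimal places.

Proportion female at birth = 0.487.
Survival-weighted fertility by age (1·fₓ·Sₓ):
  24: 1 × 0.171 × 0.971 = 0.16604
  25: 1 × 0.171 × 0.965 = 0.16502
  26: 1 × 0.195 × 0.954 = 0.18603
  27: 1 × 0.174 × 0.944 = 0.16426
  28: 1 × 0.182 × 0.937 = 0.17053
  29: 1 × 0.167 × 0.929 = 0.15514
  30: 1 × 0.140 × 0.925 = 0.12950
  31: 1 × 0.108 × 0.907 = 0.09796
  32: 1 × 0.086 × 0.905 = 0.07783
  33: 1 × 0.078 × 0.903 = 0.07043
Sum = 1.38274
NRR = 0.487 × 1.38274 = 0.67339
An NRR under 1 implies long-run decline under these rates.

0.673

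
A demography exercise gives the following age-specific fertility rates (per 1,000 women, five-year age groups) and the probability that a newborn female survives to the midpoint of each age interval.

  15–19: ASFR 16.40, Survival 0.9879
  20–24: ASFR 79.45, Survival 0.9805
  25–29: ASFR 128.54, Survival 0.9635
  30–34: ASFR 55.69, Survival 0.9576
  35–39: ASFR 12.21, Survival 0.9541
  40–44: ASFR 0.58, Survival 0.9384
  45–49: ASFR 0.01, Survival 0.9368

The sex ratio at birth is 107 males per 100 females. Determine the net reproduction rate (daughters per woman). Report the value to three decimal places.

Proportion female at birth = 100 / (100 + 107) = 0.48309.
Per-age-group product (5 × ASFR × survival probability):
  15–19: 5 × 16.40/1000 × 0.9879 = 0.08101
  20–24: 5 × 79.45/1000 × 0.9805 = 0.38950
  25–29: 5 × 128.54/1000 × 0.9635 = 0.61924
  30–34: 5 × 55.69/1000 × 0.9576 = 0.26664
  35–39: 5 × 12.21/1000 × 0.9541 = 0.05825
  40–44: 5 × 0.58/1000 × 0.9384 = 0.00272
  45–49: 5 × 0.01/1000 × 0.9368 = 0.00005
Sum = 1.41741
NRR = 0.48309 × 1.41741 = 0.68474
An NRR under 1 implies long-run decline under these rates.

0.685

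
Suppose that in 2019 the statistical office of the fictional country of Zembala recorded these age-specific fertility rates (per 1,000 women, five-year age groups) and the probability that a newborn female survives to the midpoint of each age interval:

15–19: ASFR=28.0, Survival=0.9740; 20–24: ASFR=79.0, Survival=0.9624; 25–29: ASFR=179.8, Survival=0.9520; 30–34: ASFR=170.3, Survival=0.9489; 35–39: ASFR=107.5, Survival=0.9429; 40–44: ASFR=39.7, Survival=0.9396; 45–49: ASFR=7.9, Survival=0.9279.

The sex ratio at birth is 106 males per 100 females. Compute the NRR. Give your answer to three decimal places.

Proportion female at birth = 100 / (100 + 106) = 0.48544.
Each age group contributes 5 × ASFR × survival:
  15–19: 5 × 28.0/1000 × 0.9740 = 0.13636
  20–24: 5 × 79.0/1000 × 0.9624 = 0.38015
  25–29: 5 × 179.8/1000 × 0.9520 = 0.85585
  30–34: 5 × 170.3/1000 × 0.9489 = 0.80799
  35–39: 5 × 107.5/1000 × 0.9429 = 0.50681
  40–44: 5 × 39.7/1000 × 0.9396 = 0.18651
  45–49: 5 × 7.9/1000 × 0.9279 = 0.03665
Sum = 2.91032
NRR = 0.48544 × 2.91032 = 1.41279
With NRR above 1 the population is above replacement fertility.

1.413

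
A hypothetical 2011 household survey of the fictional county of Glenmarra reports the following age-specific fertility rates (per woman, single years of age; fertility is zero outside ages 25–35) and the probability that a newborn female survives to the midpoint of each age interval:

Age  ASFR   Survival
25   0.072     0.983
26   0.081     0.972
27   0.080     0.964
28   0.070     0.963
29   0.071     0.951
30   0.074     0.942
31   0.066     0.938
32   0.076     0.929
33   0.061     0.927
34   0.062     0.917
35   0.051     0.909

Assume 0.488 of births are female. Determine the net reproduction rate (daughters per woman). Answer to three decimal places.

Proportion female at birth = 0.488.
Survival-weighted fertility by age (1·fₓ·Sₓ):
  25: 1 × 0.072 × 0.983 = 0.07078
  26: 1 × 0.081 × 0.972 = 0.07873
  27: 1 × 0.080 × 0.964 = 0.07712
  28: 1 × 0.070 × 0.963 = 0.06741
  29: 1 × 0.071 × 0.951 = 0.06752
  30: 1 × 0.074 × 0.942 = 0.06971
  31: 1 × 0.066 × 0.938 = 0.06191
  32: 1 × 0.076 × 0.929 = 0.07060
  33: 1 × 0.061 × 0.927 = 0.05655
  34: 1 × 0.062 × 0.917 = 0.05685
  35: 1 × 0.051 × 0.909 = 0.04636
Sum = 0.72354
NRR = 0.488 × 0.72354 = 0.35309

0.353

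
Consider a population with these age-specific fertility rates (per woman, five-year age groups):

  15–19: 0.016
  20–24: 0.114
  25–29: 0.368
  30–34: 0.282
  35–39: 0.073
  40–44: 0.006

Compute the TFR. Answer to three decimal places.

Sum of ASFRs = 0.016 + 0.114 + 0.368 + 0.282 + 0.073 + 0.006 = 0.859
TFR = 5 × 0.859 = 4.295

4.295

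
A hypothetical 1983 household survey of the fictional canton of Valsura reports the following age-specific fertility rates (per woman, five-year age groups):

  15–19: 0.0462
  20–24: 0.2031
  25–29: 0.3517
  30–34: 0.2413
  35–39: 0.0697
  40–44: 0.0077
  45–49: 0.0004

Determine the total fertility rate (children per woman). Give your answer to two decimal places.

4.60

Sum of ASFRs = 0.0462 + 0.2031 + 0.3517 + 0.2413 + 0.0697 + 0.0077 + 0.0004 = 0.9201
TFR = 5 × 0.9201 = 4.6005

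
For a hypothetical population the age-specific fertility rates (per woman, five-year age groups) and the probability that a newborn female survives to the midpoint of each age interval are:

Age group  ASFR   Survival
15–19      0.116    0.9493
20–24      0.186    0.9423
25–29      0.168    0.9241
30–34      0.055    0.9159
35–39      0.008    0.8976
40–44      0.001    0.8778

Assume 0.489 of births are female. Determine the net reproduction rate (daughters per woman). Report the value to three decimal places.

1.220

Proportion female at birth = 0.489.
Weighting each age-specific rate by interval width and survival:
  15–19: 5 × 0.116 × 0.9493 = 0.55059
  20–24: 5 × 0.186 × 0.9423 = 0.87634
  25–29: 5 × 0.168 × 0.9241 = 0.77624
  30–34: 5 × 0.055 × 0.9159 = 0.25187
  35–39: 5 × 0.008 × 0.8976 = 0.03590
  40–44: 5 × 0.001 × 0.8778 = 0.00439
Sum = 2.49533
NRR = 0.489 × 2.49533 = 1.22022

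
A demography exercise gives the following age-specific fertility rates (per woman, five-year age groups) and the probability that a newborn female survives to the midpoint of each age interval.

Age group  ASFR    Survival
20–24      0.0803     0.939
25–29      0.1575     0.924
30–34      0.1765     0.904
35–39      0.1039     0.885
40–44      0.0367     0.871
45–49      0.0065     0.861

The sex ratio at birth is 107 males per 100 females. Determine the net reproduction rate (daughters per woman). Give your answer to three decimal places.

1.232

Proportion female at birth = 100 / (100 + 107) = 0.48309.
Each age group contributes 5 × ASFR × survival:
  20–24: 5 × 0.0803 × 0.939 = 0.37701
  25–29: 5 × 0.1575 × 0.924 = 0.72765
  30–34: 5 × 0.1765 × 0.904 = 0.79778
  35–39: 5 × 0.1039 × 0.885 = 0.45976
  40–44: 5 × 0.0367 × 0.871 = 0.15983
  45–49: 5 × 0.0065 × 0.861 = 0.02798
Sum = 2.55001
NRR = 0.48309 × 2.55001 = 1.23188
An NRR exceeding 1 indicates intrinsic growth under these rates.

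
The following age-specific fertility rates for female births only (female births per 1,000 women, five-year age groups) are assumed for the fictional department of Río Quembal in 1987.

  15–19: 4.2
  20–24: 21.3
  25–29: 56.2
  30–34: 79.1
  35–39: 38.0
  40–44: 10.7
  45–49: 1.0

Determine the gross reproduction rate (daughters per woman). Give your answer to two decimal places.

1.05

Sum of female ASFRs = 4.2 + 21.3 + 56.2 + 79.1 + 38.0 + 10.7 + 1.0 = 210.5
GRR = 5 × 210.5 / 1000 = 1.0525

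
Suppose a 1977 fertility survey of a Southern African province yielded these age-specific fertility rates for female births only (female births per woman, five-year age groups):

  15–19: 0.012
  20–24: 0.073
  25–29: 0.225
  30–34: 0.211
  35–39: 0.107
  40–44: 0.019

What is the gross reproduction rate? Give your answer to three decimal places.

3.235

Sum of female ASFRs = 0.012 + 0.073 + 0.225 + 0.211 + 0.107 + 0.019 = 0.647
GRR = 5 × 0.647 = 3.235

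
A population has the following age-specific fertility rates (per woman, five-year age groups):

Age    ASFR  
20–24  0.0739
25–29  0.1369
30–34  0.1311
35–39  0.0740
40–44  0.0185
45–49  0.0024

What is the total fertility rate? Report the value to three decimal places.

Sum of ASFRs = 0.0739 + 0.1369 + 0.1311 + 0.0740 + 0.0185 + 0.0024 = 0.4368
TFR = 5 × 0.4368 = 2.184

2.184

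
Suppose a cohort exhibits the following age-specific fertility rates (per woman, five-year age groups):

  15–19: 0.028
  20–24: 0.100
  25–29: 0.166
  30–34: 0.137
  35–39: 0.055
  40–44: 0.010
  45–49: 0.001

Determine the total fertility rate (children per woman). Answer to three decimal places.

2.485

Sum of ASFRs = 0.028 + 0.100 + 0.166 + 0.137 + 0.055 + 0.010 + 0.001 = 0.497
TFR = 5 × 0.497 = 2.485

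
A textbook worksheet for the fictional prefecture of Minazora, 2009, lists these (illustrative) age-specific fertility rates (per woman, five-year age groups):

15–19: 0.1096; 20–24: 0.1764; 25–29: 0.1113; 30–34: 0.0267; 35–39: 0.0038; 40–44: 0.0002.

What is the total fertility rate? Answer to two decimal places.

Sum of ASFRs = 0.1096 + 0.1764 + 0.1113 + 0.0267 + 0.0038 + 0.0002 = 0.4280
TFR = 5 × 0.4280 = 2.14

2.14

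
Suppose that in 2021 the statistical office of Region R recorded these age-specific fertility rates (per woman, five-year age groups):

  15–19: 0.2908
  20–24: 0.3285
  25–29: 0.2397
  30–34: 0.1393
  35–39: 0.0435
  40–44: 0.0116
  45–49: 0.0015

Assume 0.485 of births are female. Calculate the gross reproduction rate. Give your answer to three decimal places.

2.558

Proportion female at birth = 0.485.
Sum of ASFRs = 0.2908 + 0.3285 + 0.2397 + 0.1393 + 0.0435 + 0.0116 + 0.0015 = 1.0549
TFR = 5 × 1.0549 = 5.2745
GRR = 0.485 × 5.2745 = 2.55813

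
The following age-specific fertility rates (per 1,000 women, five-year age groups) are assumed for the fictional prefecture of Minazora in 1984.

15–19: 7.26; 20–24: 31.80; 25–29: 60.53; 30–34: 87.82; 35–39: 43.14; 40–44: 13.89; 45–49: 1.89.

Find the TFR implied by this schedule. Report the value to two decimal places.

Sum of ASFRs = 7.26 + 31.80 + 60.53 + 87.82 + 43.14 + 13.89 + 1.89 = 246.33
TFR = 5 × 246.33 / 1000 = 1.23165

1.23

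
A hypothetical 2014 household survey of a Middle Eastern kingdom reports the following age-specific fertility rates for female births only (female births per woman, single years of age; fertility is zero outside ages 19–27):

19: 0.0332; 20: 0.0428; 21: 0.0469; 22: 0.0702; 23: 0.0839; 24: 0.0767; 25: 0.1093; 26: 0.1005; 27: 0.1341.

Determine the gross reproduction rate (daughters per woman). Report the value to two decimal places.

Sum of female ASFRs = 0.0332 + 0.0428 + 0.0469 + 0.0702 + 0.0839 + 0.0767 + 0.1093 + 0.1005 + 0.1341 = 0.6976
GRR = 0.6976

0.70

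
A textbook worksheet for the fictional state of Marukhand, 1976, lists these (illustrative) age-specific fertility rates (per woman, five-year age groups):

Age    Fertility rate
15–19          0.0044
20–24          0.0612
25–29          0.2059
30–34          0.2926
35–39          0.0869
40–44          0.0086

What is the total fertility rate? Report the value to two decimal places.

Sum of ASFRs = 0.0044 + 0.0612 + 0.2059 + 0.2926 + 0.0869 + 0.0086 = 0.6596
TFR = 5 × 0.6596 = 3.298

3.30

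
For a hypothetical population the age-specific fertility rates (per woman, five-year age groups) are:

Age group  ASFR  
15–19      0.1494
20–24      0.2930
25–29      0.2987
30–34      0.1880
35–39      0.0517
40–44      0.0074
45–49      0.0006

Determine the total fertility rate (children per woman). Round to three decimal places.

4.944

Sum of ASFRs = 0.1494 + 0.2930 + 0.2987 + 0.1880 + 0.0517 + 0.0074 + 0.0006 = 0.9888
TFR = 5 × 0.9888 = 4.944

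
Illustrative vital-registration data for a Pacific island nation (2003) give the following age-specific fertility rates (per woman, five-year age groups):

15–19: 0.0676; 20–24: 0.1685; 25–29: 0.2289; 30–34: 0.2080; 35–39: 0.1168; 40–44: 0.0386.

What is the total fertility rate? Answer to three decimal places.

4.142

Sum of ASFRs = 0.0676 + 0.1685 + 0.2289 + 0.2080 + 0.1168 + 0.0386 = 0.8284
TFR = 5 × 0.8284 = 4.142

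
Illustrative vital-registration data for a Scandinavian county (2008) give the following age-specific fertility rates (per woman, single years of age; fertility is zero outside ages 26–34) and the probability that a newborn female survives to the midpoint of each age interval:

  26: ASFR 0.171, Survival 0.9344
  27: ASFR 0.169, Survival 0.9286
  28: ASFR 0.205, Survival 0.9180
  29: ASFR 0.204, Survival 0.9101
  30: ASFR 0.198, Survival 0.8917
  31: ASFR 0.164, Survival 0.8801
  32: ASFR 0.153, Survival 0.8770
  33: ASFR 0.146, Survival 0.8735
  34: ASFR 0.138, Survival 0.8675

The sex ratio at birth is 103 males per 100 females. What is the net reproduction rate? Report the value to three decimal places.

0.686

Proportion female at birth = 100 / (100 + 103) = 0.49261.
Weighting each age-specific rate by interval width and survival:
  26: 1 × 0.171 × 0.9344 = 0.15978
  27: 1 × 0.169 × 0.9286 = 0.15693
  28: 1 × 0.205 × 0.9180 = 0.18819
  29: 1 × 0.204 × 0.9101 = 0.18566
  30: 1 × 0.198 × 0.8917 = 0.17656
  31: 1 × 0.164 × 0.8801 = 0.14434
  32: 1 × 0.153 × 0.8770 = 0.13418
  33: 1 × 0.146 × 0.8735 = 0.12753
  34: 1 × 0.138 × 0.8675 = 0.11972
Sum = 1.39289
NRR = 0.49261 × 1.39289 = 0.68615
With NRR below 1 the population is below replacement fertility.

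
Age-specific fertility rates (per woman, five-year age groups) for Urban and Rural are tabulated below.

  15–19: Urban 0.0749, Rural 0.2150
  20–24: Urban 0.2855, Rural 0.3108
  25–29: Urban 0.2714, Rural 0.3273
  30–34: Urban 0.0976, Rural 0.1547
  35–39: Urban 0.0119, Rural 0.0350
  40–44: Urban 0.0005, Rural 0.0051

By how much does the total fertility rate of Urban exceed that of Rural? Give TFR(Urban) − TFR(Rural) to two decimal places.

-1.53

Urban:
  Sum of ASFRs = 0.0749 + 0.2855 + 0.2714 + 0.0976 + 0.0119 + 0.0005 = 0.7418
  TFR = 5 × 0.7418 = 3.709
Rural:
  Sum of ASFRs = 0.2150 + 0.3108 + 0.3273 + 0.1547 + 0.0350 + 0.0051 = 1.0479
  TFR = 5 × 1.0479 = 5.2395
Difference = 3.709 − 5.2395 = -1.5305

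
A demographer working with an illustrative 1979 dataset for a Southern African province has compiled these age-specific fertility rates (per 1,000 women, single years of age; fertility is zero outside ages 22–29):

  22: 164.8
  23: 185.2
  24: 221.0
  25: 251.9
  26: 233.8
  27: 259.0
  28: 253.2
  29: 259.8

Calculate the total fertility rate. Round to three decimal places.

Sum of ASFRs = 164.8 + 185.2 + 221.0 + 251.9 + 233.8 + 259.0 + 253.2 + 259.8 = 1828.7
TFR = 1828.7 / 1000 = 1.8287

1.829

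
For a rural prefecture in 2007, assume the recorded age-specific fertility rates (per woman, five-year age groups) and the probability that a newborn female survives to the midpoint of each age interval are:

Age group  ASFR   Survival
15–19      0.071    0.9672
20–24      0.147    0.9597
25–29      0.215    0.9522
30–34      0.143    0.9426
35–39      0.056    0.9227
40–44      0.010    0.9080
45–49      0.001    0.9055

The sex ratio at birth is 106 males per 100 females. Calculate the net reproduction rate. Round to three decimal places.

Proportion female at birth = 100 / (100 + 106) = 0.48544.
Per-age-group product (5 × ASFR × survival probability):
  15–19: 5 × 0.071 × 0.9672 = 0.34336
  20–24: 5 × 0.147 × 0.9597 = 0.70538
  25–29: 5 × 0.215 × 0.9522 = 1.02362
  30–34: 5 × 0.143 × 0.9426 = 0.67396
  35–39: 5 × 0.056 × 0.9227 = 0.25836
  40–44: 5 × 0.010 × 0.9080 = 0.04540
  45–49: 5 × 0.001 × 0.9055 = 0.00453
Sum = 3.05461
NRR = 0.48544 × 3.05461 = 1.48283

1.483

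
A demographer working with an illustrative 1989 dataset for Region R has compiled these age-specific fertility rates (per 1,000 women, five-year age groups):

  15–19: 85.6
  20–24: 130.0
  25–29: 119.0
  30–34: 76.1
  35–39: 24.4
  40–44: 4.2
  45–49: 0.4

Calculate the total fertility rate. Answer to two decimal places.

2.20

Sum of ASFRs = 85.6 + 130.0 + 119.0 + 76.1 + 24.4 + 4.2 + 0.4 = 439.7
TFR = 5 × 439.7 / 1000 = 2.1985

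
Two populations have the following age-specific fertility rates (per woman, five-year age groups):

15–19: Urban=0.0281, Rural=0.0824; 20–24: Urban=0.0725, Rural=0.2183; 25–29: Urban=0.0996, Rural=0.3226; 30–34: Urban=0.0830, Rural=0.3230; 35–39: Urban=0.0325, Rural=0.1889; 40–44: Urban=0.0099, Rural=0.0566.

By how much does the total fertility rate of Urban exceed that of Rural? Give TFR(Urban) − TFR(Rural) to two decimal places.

-4.33

Urban:
  Sum of ASFRs = 0.0281 + 0.0725 + 0.0996 + 0.0830 + 0.0325 + 0.0099 = 0.3256
  TFR = 5 × 0.3256 = 1.628
Rural:
  Sum of ASFRs = 0.0824 + 0.2183 + 0.3226 + 0.3230 + 0.1889 + 0.0566 = 1.1918
  TFR = 5 × 1.1918 = 5.959
Difference = 1.628 − 5.959 = -4.331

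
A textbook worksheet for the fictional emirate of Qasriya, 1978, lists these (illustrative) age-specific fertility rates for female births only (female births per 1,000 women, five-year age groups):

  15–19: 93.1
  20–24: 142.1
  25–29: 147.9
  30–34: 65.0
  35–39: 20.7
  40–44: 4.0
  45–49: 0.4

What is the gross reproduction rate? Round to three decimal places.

Sum of female ASFRs = 93.1 + 142.1 + 147.9 + 65.0 + 20.7 + 4.0 + 0.4 = 473.2
GRR = 5 × 473.2 / 1000 = 2.366

2.366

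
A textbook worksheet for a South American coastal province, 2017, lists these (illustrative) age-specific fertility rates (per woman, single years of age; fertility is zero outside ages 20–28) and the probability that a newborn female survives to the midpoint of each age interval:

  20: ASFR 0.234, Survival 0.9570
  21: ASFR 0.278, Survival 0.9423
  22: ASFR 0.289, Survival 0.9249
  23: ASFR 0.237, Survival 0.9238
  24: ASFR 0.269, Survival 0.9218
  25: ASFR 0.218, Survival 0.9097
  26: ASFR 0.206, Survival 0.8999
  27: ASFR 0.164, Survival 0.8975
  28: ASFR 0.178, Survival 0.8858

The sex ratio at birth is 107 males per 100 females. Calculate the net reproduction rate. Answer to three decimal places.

0.922

Proportion female at birth = 100 / (100 + 107) = 0.48309.
Per-age-group product (1 × ASFR × survival probability):
  20: 1 × 0.234 × 0.9570 = 0.22394
  21: 1 × 0.278 × 0.9423 = 0.26196
  22: 1 × 0.289 × 0.9249 = 0.26730
  23: 1 × 0.237 × 0.9238 = 0.21894
  24: 1 × 0.269 × 0.9218 = 0.24796
  25: 1 × 0.218 × 0.9097 = 0.19831
  26: 1 × 0.206 × 0.8999 = 0.18538
  27: 1 × 0.164 × 0.8975 = 0.14719
  28: 1 × 0.178 × 0.8858 = 0.15767
Sum = 1.90865
NRR = 0.48309 × 1.90865 = 0.92205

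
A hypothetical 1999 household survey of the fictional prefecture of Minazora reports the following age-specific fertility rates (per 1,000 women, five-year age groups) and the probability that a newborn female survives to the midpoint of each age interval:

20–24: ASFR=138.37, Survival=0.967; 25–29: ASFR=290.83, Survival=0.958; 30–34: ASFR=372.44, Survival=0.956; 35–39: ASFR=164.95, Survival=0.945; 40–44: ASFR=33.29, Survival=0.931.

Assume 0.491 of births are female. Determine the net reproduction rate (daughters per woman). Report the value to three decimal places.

2.345

Proportion female at birth = 0.491.
Survival-weighted fertility by age (5·fₓ·Sₓ):
  20–24: 5 × 138.37/1000 × 0.967 = 0.66902
  25–29: 5 × 290.83/1000 × 0.958 = 1.39308
  30–34: 5 × 372.44/1000 × 0.956 = 1.78026
  35–39: 5 × 164.95/1000 × 0.945 = 0.77939
  40–44: 5 × 33.29/1000 × 0.931 = 0.15496
Sum = 4.77671
NRR = 0.491 × 4.77671 = 2.34536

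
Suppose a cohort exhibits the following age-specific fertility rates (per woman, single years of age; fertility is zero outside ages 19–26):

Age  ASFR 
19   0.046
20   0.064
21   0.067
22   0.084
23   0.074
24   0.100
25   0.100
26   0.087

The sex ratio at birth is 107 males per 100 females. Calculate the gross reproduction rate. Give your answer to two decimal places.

Proportion female at birth = 100 / (100 + 107) = 0.48309.
Sum of ASFRs = 0.046 + 0.064 + 0.067 + 0.084 + 0.074 + 0.100 + 0.100 + 0.087 = 0.622
TFR = 0.622
GRR = 0.48309 × 0.622 = 0.30048

0.30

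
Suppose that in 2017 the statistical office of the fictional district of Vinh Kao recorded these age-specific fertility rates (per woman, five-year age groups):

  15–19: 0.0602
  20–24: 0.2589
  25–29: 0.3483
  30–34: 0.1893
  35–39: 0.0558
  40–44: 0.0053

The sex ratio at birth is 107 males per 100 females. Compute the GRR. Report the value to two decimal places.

2.22

Proportion female at birth = 100 / (100 + 107) = 0.48309.
Sum of ASFRs = 0.0602 + 0.2589 + 0.3483 + 0.1893 + 0.0558 + 0.0053 = 0.9178
TFR = 5 × 0.9178 = 4.589
GRR = 0.48309 × 4.589 = 2.21690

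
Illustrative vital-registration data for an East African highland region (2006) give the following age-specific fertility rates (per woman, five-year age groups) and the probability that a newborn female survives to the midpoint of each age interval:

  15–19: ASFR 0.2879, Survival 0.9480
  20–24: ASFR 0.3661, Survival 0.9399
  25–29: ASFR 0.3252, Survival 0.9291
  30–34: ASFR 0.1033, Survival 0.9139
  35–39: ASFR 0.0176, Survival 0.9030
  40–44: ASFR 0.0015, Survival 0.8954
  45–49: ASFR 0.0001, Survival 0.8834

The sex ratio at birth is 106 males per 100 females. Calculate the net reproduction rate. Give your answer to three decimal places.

Proportion female at birth = 100 / (100 + 106) = 0.48544.
Each age group contributes 5 × ASFR × survival:
  15–19: 5 × 0.2879 × 0.9480 = 1.36465
  20–24: 5 × 0.3661 × 0.9399 = 1.72049
  25–29: 5 × 0.3252 × 0.9291 = 1.51072
  30–34: 5 × 0.1033 × 0.9139 = 0.47203
  35–39: 5 × 0.0176 × 0.9030 = 0.07946
  40–44: 5 × 0.0015 × 0.8954 = 0.00672
  45–49: 5 × 0.0001 × 0.8834 = 0.00044
Sum = 5.15451
NRR = 0.48544 × 5.15451 = 2.50221

2.502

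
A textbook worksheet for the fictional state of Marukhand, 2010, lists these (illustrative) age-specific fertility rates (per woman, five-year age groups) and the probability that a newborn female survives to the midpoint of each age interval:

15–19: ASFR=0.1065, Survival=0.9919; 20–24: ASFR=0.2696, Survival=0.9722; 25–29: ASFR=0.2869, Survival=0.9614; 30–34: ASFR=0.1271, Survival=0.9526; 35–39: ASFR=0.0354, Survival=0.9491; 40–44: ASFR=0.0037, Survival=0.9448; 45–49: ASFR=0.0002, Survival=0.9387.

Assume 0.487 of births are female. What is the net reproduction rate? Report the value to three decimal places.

Proportion female at birth = 0.487.
Each age group contributes 5 × ASFR × survival:
  15–19: 5 × 0.1065 × 0.9919 = 0.52819
  20–24: 5 × 0.2696 × 0.9722 = 1.31053
  25–29: 5 × 0.2869 × 0.9614 = 1.37913
  30–34: 5 × 0.1271 × 0.9526 = 0.60538
  35–39: 5 × 0.0354 × 0.9491 = 0.16799
  40–44: 5 × 0.0037 × 0.9448 = 0.01748
  45–49: 5 × 0.0002 × 0.9387 = 0.00094
Sum = 4.00964
NRR = 0.487 × 4.00964 = 1.95269

1.953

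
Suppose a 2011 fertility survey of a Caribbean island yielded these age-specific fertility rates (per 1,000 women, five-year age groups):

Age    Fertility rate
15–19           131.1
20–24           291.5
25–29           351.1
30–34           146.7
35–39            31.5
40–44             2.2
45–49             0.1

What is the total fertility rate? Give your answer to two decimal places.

Sum of ASFRs = 131.1 + 291.5 + 351.1 + 146.7 + 31.5 + 2.2 + 0.1 = 954.2
TFR = 5 × 954.2 / 1000 = 4.771

4.77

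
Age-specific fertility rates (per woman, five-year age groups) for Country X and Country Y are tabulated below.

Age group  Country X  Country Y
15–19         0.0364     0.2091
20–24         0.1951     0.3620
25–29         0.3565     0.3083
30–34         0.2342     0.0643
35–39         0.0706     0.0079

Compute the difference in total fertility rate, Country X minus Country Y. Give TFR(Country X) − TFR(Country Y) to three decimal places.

-0.294

Country X:
  Sum of ASFRs = 0.0364 + 0.1951 + 0.3565 + 0.2342 + 0.0706 = 0.8928
  TFR = 5 × 0.8928 = 4.464
Country Y:
  Sum of ASFRs = 0.2091 + 0.3620 + 0.3083 + 0.0643 + 0.0079 = 0.9516
  TFR = 5 × 0.9516 = 4.758
Difference = 4.464 − 4.758 = -0.294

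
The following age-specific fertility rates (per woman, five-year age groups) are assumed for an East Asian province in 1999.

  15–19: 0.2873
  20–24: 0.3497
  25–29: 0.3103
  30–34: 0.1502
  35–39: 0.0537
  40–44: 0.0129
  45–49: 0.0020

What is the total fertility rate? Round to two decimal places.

Sum of ASFRs = 0.2873 + 0.3497 + 0.3103 + 0.1502 + 0.0537 + 0.0129 + 0.0020 = 1.1661
TFR = 5 × 1.1661 = 5.8305

5.83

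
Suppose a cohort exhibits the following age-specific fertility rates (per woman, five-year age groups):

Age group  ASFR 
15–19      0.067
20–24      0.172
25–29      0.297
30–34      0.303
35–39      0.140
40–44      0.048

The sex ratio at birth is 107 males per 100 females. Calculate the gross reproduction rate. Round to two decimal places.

Proportion female at birth = 100 / (100 + 107) = 0.48309.
Sum of ASFRs = 0.067 + 0.172 + 0.297 + 0.303 + 0.140 + 0.048 = 1.027
TFR = 5 × 1.027 = 5.135
GRR = 0.48309 × 5.135 = 2.48067

2.48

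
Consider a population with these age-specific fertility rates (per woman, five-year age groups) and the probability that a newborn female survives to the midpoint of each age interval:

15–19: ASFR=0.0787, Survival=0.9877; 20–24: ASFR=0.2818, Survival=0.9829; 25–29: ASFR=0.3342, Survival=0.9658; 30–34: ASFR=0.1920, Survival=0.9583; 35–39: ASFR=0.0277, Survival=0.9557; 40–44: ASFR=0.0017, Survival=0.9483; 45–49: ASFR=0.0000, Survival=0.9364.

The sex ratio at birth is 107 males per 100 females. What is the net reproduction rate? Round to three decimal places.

Proportion female at birth = 100 / (100 + 107) = 0.48309.
Survival-weighted fertility by age (5·fₓ·Sₓ):
  15–19: 5 × 0.0787 × 0.9877 = 0.38866
  20–24: 5 × 0.2818 × 0.9829 = 1.38491
  25–29: 5 × 0.3342 × 0.9658 = 1.61385
  30–34: 5 × 0.1920 × 0.9583 = 0.91997
  35–39: 5 × 0.0277 × 0.9557 = 0.13236
  40–44: 5 × 0.0017 × 0.9483 = 0.00806
  45–49: 5 × 0.0000 × 0.9364 = 0.00000
Sum = 4.44781
NRR = 0.48309 × 4.44781 = 2.14869
NRR > 1, so each generation more than replaces itself.

2.149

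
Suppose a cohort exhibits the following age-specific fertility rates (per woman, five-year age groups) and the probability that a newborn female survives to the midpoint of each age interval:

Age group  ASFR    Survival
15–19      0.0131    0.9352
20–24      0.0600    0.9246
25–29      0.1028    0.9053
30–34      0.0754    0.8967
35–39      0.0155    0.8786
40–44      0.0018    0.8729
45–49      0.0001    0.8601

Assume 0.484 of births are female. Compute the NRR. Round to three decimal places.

0.590

Proportion female at birth = 0.484.
Per-age-group product (5 × ASFR × survival probability):
  15–19: 5 × 0.0131 × 0.9352 = 0.06126
  20–24: 5 × 0.0600 × 0.9246 = 0.27738
  25–29: 5 × 0.1028 × 0.9053 = 0.46532
  30–34: 5 × 0.0754 × 0.8967 = 0.33806
  35–39: 5 × 0.0155 × 0.8786 = 0.06809
  40–44: 5 × 0.0018 × 0.8729 = 0.00786
  45–49: 5 × 0.0001 × 0.8601 = 0.00043
Sum = 1.21840
NRR = 0.484 × 1.21840 = 0.58971
NRR < 1, so the cohort does not fully replace itself.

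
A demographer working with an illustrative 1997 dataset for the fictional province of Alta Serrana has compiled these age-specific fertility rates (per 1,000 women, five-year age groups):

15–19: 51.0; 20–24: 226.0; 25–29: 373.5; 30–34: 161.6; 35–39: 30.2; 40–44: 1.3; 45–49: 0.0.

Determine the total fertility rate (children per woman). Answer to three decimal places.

Sum of ASFRs = 51.0 + 226.0 + 373.5 + 161.6 + 30.2 + 1.3 + 0.0 = 843.6
TFR = 5 × 843.6 / 1000 = 4.218

4.218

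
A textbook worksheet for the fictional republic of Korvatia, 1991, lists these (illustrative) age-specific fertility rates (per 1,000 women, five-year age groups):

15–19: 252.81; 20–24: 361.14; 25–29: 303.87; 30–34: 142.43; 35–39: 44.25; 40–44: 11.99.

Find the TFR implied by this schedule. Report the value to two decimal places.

Sum of ASFRs = 252.81 + 361.14 + 303.87 + 142.43 + 44.25 + 11.99 = 1116.49
TFR = 5 × 1116.49 / 1000 = 5.58245

5.58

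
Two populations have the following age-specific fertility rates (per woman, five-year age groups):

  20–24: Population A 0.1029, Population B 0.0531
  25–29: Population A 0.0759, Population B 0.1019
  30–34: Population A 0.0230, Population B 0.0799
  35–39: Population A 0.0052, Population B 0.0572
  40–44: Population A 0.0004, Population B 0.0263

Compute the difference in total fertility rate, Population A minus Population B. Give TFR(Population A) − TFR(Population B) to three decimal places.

Population A:
  Sum of ASFRs = 0.1029 + 0.0759 + 0.0230 + 0.0052 + 0.0004 = 0.2074
  TFR = 5 × 0.2074 = 1.037
Population B:
  Sum of ASFRs = 0.0531 + 0.1019 + 0.0799 + 0.0572 + 0.0263 = 0.3184
  TFR = 5 × 0.3184 = 1.592
Difference = 1.037 − 1.592 = -0.555

-0.555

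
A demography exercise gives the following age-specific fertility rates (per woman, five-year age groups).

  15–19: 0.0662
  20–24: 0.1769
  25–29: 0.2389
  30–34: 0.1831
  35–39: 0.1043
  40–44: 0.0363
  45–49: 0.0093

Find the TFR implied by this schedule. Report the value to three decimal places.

Sum of ASFRs = 0.0662 + 0.1769 + 0.2389 + 0.1831 + 0.1043 + 0.0363 + 0.0093 = 0.8150
TFR = 5 × 0.8150 = 4.075

4.075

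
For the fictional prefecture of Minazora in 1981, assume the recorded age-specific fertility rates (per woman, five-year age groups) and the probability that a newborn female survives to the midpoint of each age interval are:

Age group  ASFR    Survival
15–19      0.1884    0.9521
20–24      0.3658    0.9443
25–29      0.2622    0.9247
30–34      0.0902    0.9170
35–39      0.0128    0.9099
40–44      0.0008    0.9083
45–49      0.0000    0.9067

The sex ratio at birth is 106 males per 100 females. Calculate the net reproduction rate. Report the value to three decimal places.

2.093

Proportion female at birth = 100 / (100 + 106) = 0.48544.
Survival-weighted fertility by age (5·fₓ·Sₓ):
  15–19: 5 × 0.1884 × 0.9521 = 0.89688
  20–24: 5 × 0.3658 × 0.9443 = 1.72712
  25–29: 5 × 0.2622 × 0.9247 = 1.21228
  30–34: 5 × 0.0902 × 0.9170 = 0.41357
  35–39: 5 × 0.0128 × 0.9099 = 0.05823
  40–44: 5 × 0.0008 × 0.9083 = 0.00363
  45–49: 5 × 0.0000 × 0.9067 = 0.00000
Sum = 4.31171
NRR = 0.48544 × 4.31171 = 2.09308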